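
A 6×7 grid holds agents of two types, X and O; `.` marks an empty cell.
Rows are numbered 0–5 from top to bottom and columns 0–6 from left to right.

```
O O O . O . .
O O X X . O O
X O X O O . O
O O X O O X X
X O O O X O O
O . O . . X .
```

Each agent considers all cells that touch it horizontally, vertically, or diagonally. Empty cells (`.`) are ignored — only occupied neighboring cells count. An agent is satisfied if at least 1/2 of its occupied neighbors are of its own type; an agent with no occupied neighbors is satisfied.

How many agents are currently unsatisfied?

13

Row 0: (0,0)O 3/3 ✓ · (0,1)O 4/5 ✓ · (0,2)O 2/4 ✓ · (0,4)O 1/2 ✓
Row 1: (1,0)O 4/5 ✓ · (1,1)O 5/8 ✓ · (1,2)X 2/7 ✗ · (1,3)X 2/6 ✗ · (1,5)O 4/4 ✓ · (1,6)O 2/2 ✓
Row 2: (2,0)X 0/5 ✗ · (2,1)O 4/8 ✓ · (2,2)X 3/8 ✗ · (2,3)O 3/7 ✗ · (2,4)O 4/6 ✓ · (2,6)O 2/4 ✓
Row 3: (3,0)O 3/5 ✓ · (3,1)O 4/8 ✓ · (3,2)X 1/8 ✗ · (3,3)O 5/8 ✓ · (3,4)O 5/7 ✓ · (3,5)X 2/7 ✗ · (3,6)X 1/4 ✗
Row 4: (4,0)X 0/4 ✗ · (4,1)O 5/7 ✓ · (4,2)O 5/6 ✓ · (4,3)O 4/6 ✓ · (4,4)X 2/6 ✗ · (4,5)O 2/6 ✗ · (4,6)O 1/4 ✗
Row 5: (5,0)O 1/2 ✓ · (5,2)O 3/3 ✓ · (5,5)X 1/3 ✗
Unsatisfied: (1,2), (1,3), (2,0), (2,2), (2,3), (3,2), (3,5), (3,6), (4,0), (4,4), (4,5), (4,6), (5,5) — 13 in total.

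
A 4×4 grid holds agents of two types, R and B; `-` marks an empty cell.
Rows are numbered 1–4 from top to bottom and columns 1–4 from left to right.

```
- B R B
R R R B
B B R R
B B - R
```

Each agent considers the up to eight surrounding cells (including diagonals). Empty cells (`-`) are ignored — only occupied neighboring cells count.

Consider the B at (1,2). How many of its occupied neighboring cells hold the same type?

Occupied neighbors of (1,2): (1,3)=R, (2,1)=R, (2,2)=R, (2,3)=R.
Same type (B): 0 of 4.

0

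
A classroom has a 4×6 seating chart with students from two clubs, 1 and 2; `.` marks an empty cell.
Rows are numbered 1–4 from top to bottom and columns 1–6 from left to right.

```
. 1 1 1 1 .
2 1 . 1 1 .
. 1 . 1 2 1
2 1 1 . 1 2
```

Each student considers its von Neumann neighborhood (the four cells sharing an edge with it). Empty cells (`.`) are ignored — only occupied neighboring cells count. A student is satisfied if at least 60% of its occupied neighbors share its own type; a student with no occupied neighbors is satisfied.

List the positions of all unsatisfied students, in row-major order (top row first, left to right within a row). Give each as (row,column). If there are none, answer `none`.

(2,1), (3,4), (3,5), (3,6), (4,1), (4,5), (4,6)

(1,2)1 2/2 ✓
(1,3)1 2/2 ✓
(1,4)1 3/3 ✓
(1,5)1 2/2 ✓
(2,1)2 0/1 ✗
(2,2)1 2/3 ✓
(2,4)1 3/3 ✓
(2,5)1 2/3 ✓
(3,2)1 2/2 ✓
(3,4)1 1/2 ✗
(3,5)2 0/4 ✗
(3,6)1 0/2 ✗
(4,1)2 0/1 ✗
(4,2)1 2/3 ✓
(4,3)1 1/1 ✓
(4,5)1 0/2 ✗
(4,6)2 0/2 ✗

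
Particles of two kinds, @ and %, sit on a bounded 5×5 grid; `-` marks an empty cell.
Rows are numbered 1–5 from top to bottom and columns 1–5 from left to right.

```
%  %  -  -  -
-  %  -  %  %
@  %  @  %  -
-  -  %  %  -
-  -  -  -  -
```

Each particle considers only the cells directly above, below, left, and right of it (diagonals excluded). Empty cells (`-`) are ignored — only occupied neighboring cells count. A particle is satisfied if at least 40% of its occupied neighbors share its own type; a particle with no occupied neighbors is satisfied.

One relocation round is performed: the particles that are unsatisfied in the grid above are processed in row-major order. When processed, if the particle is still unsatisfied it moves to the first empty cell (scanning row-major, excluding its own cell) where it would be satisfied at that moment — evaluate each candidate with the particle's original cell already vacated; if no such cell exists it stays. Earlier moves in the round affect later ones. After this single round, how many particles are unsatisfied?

0

Initially unsatisfied (in order): (3,1), (3,2), (3,3).
  (3,1) → (4,1).
  (3,2): now satisfied by earlier moves; stays.
  (3,3) → (3,1).
Resulting grid:
% % - - -
- % - % %
@ % - % -
@ - % % -
- - - - -
All satisfied now.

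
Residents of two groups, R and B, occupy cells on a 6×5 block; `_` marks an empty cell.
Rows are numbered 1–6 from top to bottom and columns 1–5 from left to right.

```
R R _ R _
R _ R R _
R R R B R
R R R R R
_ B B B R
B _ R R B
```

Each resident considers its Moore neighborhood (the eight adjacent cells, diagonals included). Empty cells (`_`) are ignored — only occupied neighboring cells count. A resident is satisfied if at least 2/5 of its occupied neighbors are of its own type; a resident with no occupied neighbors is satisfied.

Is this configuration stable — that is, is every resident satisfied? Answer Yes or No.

Row 1: (1,1)R 2/2 ok · (1,2)R 3/3 ok · (1,4)R 2/2 ok
Row 2: (2,1)R 4/4 ok · (2,3)R 5/6 ok · (2,4)R 4/5 ok
Row 3: (3,1)R 4/4 ok · (3,2)R 7/7 ok · (3,3)R 6/7 ok · (3,4)B 0/7 unhappy · (3,5)R 3/4 ok
Row 4: (4,1)R 3/4 ok · (4,2)R 5/7 ok · (4,3)R 4/8 ok · (4,4)R 5/8 ok · (4,5)R 3/5 ok
Row 5: (5,2)B 2/6 unhappy · (5,3)B 2/7 unhappy · (5,4)B 2/8 unhappy · (5,5)R 3/5 ok
Row 6: (6,1)B 1/1 ok · (6,3)R 1/4 unhappy · (6,4)R 2/5 ok · (6,5)B 1/3 unhappy
For instance (3,4) has only 0/7 same-type neighbors, below 2/5.

No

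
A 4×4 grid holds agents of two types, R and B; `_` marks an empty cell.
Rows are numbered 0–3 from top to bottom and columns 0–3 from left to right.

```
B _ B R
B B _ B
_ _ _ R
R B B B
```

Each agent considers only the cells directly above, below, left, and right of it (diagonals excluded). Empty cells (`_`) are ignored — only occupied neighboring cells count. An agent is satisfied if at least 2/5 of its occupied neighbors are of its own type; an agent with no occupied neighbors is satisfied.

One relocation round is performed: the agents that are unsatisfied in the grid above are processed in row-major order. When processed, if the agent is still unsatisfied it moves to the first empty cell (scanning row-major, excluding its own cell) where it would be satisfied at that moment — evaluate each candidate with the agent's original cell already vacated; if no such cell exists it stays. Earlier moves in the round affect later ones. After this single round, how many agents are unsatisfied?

Initially unsatisfied (in order): (0,2), (0,3), (1,3), (2,3), (3,0).
  (0,2) → (0,1).
  (0,3) → (2,0).
  (1,3) → (0,2).
  (2,3) → (1,3).
  (3,0): now satisfied by earlier moves; stays.
Resulting grid:
B B B _
B B _ R
R _ _ _
R B B B
All satisfied now.

0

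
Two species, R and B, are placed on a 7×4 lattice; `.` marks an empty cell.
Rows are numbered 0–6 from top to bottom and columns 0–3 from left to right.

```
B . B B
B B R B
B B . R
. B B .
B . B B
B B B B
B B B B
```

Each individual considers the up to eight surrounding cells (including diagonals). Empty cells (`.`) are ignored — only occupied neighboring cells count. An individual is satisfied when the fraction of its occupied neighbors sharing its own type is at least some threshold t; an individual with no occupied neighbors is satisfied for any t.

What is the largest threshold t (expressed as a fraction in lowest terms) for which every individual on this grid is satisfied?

Row 0: (0,0)B 2/2 · (0,2)B 3/4 · (0,3)B 2/3
Row 1: (1,0)B 4/4 · (1,1)B 5/6 · (1,2)R 1/6 · (1,3)B 2/4
Row 2: (2,0)B 4/4 · (2,1)B 5/6 · (2,3)R 1/3
Row 3: (3,1)B 5/5 · (3,2)B 4/5
Row 4: (4,0)B 3/3 · (4,2)B 6/6 · (4,3)B 4/4
Row 5: (5,0)B 4/4 · (5,1)B 7/7 · (5,2)B 7/7 · (5,3)B 5/5
Row 6: (6,0)B 3/3 · (6,1)B 5/5 · (6,2)B 5/5 · (6,3)B 3/3
The smallest same-type fraction is 1/6 at (1,2), which reduces to 1/6. Any threshold above that leaves this individual unsatisfied.

1/6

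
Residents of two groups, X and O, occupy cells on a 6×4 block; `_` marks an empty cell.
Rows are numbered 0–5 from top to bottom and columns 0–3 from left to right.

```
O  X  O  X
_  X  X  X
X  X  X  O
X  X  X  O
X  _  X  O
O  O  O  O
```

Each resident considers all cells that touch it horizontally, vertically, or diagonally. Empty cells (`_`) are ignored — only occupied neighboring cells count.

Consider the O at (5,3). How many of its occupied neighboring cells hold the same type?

Occupied neighbors of (5,3): (4,2)=X, (4,3)=O, (5,2)=O.
Same type (O): 2 of 3.

2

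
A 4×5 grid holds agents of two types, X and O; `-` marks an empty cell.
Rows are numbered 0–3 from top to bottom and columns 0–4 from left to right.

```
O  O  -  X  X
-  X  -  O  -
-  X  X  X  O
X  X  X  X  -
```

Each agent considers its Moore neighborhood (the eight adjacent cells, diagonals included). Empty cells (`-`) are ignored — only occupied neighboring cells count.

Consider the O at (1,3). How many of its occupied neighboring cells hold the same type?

1

Occupied neighbors of (1,3): (0,3)=X, (0,4)=X, (2,2)=X, (2,3)=X, (2,4)=O.
Same type (O): 1 of 5.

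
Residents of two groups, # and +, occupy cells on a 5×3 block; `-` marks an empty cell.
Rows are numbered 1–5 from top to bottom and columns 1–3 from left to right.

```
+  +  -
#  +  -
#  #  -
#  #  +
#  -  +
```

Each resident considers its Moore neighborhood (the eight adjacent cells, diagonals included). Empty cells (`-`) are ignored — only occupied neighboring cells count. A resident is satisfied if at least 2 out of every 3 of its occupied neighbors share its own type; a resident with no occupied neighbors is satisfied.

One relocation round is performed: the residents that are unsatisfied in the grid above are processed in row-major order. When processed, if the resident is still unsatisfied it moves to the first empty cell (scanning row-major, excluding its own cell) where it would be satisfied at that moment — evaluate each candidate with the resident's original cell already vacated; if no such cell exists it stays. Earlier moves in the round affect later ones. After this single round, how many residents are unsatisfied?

3

Initially unsatisfied (in order): (2,1), (2,2), (4,3), (5,3).
  (2,1): no empty cell satisfies it; stays.
  (2,2) → (1,3).
  (4,3) → (2,3).
  (5,3): no empty cell satisfies it; stays.
Resulting grid:
+ + +
# - +
# # -
# # -
# - +
Unsatisfied now: (1,1), (2,1), (5,3).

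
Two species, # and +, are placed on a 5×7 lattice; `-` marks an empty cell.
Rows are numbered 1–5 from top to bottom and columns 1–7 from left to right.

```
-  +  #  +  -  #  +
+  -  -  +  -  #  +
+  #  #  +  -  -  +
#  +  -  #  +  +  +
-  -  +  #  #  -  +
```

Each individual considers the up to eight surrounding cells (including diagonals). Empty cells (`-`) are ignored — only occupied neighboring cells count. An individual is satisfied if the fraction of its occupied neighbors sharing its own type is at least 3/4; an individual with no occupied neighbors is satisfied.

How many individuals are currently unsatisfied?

Row 1: (1,2)+ 1/2 not · (1,3)# 0/3 not · (1,4)+ 1/2 not · (1,6)# 1/3 not · (1,7)+ 1/3 not
Row 2: (2,1)+ 2/3 not · (2,4)+ 2/4 not · (2,6)# 1/4 not · (2,7)+ 2/4 not
Row 3: (3,1)+ 2/4 not · (3,2)# 2/5 not · (3,3)# 2/5 not · (3,4)+ 2/4 not · (3,7)+ 3/4 satisfied
Row 4: (4,1)# 1/3 not · (4,2)+ 2/5 not · (4,4)# 3/6 not · (4,5)+ 2/5 not · (4,6)+ 4/5 satisfied · (4,7)+ 3/3 satisfied
Row 5: (5,3)+ 1/3 not · (5,4)# 2/4 not · (5,5)# 2/4 not · (5,7)+ 2/2 satisfied
Unsatisfied: (1,2), (1,3), (1,4), (1,6), (1,7), (2,1), (2,4), (2,6), (2,7), (3,1), (3,2), (3,3), (3,4), (4,1), (4,2), (4,4), (4,5), (5,3), (5,4), (5,5) — 20 in total.

20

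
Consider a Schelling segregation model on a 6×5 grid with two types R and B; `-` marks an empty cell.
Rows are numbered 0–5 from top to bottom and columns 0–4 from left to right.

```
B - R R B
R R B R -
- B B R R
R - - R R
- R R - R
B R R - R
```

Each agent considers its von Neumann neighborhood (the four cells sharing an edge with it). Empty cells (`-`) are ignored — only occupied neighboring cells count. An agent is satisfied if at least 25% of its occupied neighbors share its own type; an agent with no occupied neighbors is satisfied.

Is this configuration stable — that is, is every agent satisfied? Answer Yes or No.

(0,0)B 0/1 not
(0,2)R 1/2 satisfied
(0,3)R 2/3 satisfied
(0,4)B 0/1 not
(1,0)R 1/2 satisfied
(1,1)R 1/3 satisfied
(1,2)B 1/4 satisfied
(1,3)R 2/3 satisfied
(2,1)B 1/2 satisfied
(2,2)B 2/3 satisfied
(2,3)R 3/4 satisfied
(2,4)R 2/2 satisfied
(3,0)R 0/0 satisfied
(3,3)R 2/2 satisfied
(3,4)R 3/3 satisfied
(4,1)R 2/2 satisfied
(4,2)R 2/2 satisfied
(4,4)R 2/2 satisfied
(5,0)B 0/1 not
(5,1)R 2/3 satisfied
(5,2)R 2/2 satisfied
(5,4)R 1/1 satisfied
For instance (0,0) has only 0/1 same-type neighbors, below 1/4.

No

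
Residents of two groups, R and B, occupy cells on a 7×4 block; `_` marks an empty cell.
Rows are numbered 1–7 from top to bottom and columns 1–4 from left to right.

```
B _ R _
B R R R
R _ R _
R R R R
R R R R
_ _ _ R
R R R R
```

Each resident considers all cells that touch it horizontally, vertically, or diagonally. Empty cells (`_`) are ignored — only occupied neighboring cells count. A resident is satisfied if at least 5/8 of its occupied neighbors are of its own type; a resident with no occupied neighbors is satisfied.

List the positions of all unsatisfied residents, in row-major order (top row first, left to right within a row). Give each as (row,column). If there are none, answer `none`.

Row 1: (1,1)B 1/2 ✗ · (1,3)R 3/3 ✓
Row 2: (2,1)B 1/3 ✗ · (2,2)R 4/6 ✓ · (2,3)R 4/4 ✓ · (2,4)R 3/3 ✓
Row 3: (3,1)R 3/4 ✓ · (3,3)R 6/6 ✓
Row 4: (4,1)R 4/4 ✓ · (4,2)R 7/7 ✓ · (4,3)R 6/6 ✓ · (4,4)R 4/4 ✓
Row 5: (5,1)R 3/3 ✓ · (5,2)R 5/5 ✓ · (5,3)R 6/6 ✓ · (5,4)R 4/4 ✓
Row 6: (6,4)R 4/4 ✓
Row 7: (7,1)R 1/1 ✓ · (7,2)R 2/2 ✓ · (7,3)R 3/3 ✓ · (7,4)R 2/2 ✓

(1,1), (2,1)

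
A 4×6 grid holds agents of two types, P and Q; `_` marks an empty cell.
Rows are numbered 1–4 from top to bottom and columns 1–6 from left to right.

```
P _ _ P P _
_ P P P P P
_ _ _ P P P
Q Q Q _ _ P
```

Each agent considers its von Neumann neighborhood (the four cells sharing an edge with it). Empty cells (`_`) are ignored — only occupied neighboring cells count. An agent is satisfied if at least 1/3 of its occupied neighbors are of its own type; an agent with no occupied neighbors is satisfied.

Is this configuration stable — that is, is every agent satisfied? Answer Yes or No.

Yes

(1,1)P 0/0 satisfied
(1,4)P 2/2 satisfied
(1,5)P 2/2 satisfied
(2,2)P 1/1 satisfied
(2,3)P 2/2 satisfied
(2,4)P 4/4 satisfied
(2,5)P 4/4 satisfied
(2,6)P 2/2 satisfied
(3,4)P 2/2 satisfied
(3,5)P 3/3 satisfied
(3,6)P 3/3 satisfied
(4,1)Q 1/1 satisfied
(4,2)Q 2/2 satisfied
(4,3)Q 1/1 satisfied
(4,6)P 1/1 satisfied
All meet the threshold, so the configuration is stable.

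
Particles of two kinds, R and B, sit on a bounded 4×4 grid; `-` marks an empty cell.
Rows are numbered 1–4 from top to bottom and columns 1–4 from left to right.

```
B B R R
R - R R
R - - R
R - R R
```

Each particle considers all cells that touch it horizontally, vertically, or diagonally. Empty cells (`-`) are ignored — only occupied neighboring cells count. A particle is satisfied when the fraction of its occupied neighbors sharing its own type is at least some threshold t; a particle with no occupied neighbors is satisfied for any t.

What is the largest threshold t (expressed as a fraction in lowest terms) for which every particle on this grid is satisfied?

1/4

(1,1)B 1/2
(1,2)B 1/4
(1,3)R 3/4
(1,4)R 3/3
(2,1)R 1/3
(2,3)R 4/5
(2,4)R 4/4
(3,1)R 2/2
(3,4)R 4/4
(4,1)R 1/1
(4,3)R 2/2
(4,4)R 2/2
The smallest same-type fraction is 1/4 at (1,2), which reduces to 1/4. Any threshold above that leaves this particle unsatisfied.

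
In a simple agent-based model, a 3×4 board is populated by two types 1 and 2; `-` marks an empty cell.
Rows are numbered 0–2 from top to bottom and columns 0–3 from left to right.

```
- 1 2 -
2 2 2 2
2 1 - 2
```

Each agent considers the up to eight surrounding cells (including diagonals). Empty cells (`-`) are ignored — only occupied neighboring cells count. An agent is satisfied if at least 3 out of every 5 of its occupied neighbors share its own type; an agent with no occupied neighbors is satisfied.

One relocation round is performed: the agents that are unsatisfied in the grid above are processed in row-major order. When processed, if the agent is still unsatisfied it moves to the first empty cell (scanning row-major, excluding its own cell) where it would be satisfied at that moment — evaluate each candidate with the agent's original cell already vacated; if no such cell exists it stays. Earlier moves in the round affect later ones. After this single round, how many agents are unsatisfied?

Initially unsatisfied (in order): (0,1), (1,0), (2,1).
  (0,1): no empty cell satisfies it; stays.
  (1,0) → (0,3).
  (2,1): no empty cell satisfies it; stays.
Resulting grid:
- 1 2 2
- 2 2 2
2 1 - 2
Unsatisfied now: (0,1), (2,0), (2,1).

3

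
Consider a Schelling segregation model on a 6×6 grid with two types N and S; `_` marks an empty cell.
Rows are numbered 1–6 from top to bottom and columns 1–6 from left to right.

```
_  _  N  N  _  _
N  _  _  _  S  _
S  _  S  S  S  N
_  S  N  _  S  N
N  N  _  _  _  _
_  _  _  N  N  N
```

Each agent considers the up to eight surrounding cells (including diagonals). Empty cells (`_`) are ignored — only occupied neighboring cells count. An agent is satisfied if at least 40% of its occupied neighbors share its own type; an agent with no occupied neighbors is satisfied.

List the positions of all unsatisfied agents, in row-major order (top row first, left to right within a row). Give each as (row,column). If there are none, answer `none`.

(2,1), (3,6), (4,3), (4,6)

(1,3)N 1/1 ok
(1,4)N 1/2 ok
(2,1)N 0/1 unhappy
(2,5)S 2/4 ok
(3,1)S 1/2 ok
(3,3)S 2/3 ok
(3,4)S 4/5 ok
(3,5)S 3/5 ok
(3,6)N 1/4 unhappy
(4,2)S 2/5 ok
(4,3)N 1/4 unhappy
(4,5)S 2/4 ok
(4,6)N 1/3 unhappy
(5,1)N 1/2 ok
(5,2)N 2/3 ok
(6,4)N 1/1 ok
(6,5)N 2/2 ok
(6,6)N 1/1 ok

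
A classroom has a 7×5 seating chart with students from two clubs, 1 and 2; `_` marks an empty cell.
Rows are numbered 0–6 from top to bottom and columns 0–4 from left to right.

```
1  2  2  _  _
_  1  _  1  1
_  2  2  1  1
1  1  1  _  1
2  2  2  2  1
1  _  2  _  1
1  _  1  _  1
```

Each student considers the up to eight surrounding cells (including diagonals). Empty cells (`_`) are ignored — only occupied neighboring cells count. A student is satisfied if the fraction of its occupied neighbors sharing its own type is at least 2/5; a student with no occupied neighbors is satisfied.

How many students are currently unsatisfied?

12

Row 0: (0,0)1 1/2 ✓ · (0,1)2 1/3 ✗ · (0,2)2 1/3 ✗
Row 1: (1,1)1 1/5 ✗ · (1,3)1 3/5 ✓ · (1,4)1 3/3 ✓
Row 2: (2,1)2 1/5 ✗ · (2,2)2 1/6 ✗ · (2,3)1 5/6 ✓ · (2,4)1 4/4 ✓
Row 3: (3,0)1 1/4 ✗ · (3,1)1 2/7 ✗ · (3,2)1 2/7 ✗ · (3,4)1 3/4 ✓
Row 4: (4,0)2 1/4 ✗ · (4,1)2 3/7 ✓ · (4,2)2 3/5 ✓ · (4,3)2 2/6 ✗ · (4,4)1 2/3 ✓
Row 5: (5,0)1 1/3 ✗ · (5,2)2 3/4 ✓ · (5,4)1 2/3 ✓
Row 6: (6,0)1 1/1 ✓ · (6,2)1 0/1 ✗ · (6,4)1 1/1 ✓
Unsatisfied: (0,1), (0,2), (1,1), (2,1), (2,2), (3,0), (3,1), (3,2), (4,0), (4,3), (5,0), (6,2) — 12 in total.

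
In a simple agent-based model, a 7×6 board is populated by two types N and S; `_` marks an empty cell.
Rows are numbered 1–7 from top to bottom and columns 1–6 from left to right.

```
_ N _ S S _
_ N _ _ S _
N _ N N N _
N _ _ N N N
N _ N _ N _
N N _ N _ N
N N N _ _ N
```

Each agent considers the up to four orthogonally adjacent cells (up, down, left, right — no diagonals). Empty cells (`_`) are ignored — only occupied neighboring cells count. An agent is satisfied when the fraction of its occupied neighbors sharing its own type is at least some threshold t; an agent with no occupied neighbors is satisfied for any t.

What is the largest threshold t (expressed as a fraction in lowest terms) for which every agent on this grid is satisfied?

Row 1: (1,2)N 1/1 · (1,4)S 1/1 · (1,5)S 2/2
Row 2: (2,2)N 1/1 · (2,5)S 1/2
Row 3: (3,1)N 1/1 · (3,3)N 1/1 · (3,4)N 3/3 · (3,5)N 2/3
Row 4: (4,1)N 2/2 · (4,4)N 2/2 · (4,5)N 4/4 · (4,6)N 1/1
Row 5: (5,1)N 2/2 · (5,3)N — no occupied neighbors · (5,5)N 1/1
Row 6: (6,1)N 3/3 · (6,2)N 2/2 · (6,4)N — no occupied neighbors · (6,6)N 1/1
Row 7: (7,1)N 2/2 · (7,2)N 3/3 · (7,3)N 1/1 · (7,6)N 1/1
The smallest same-type fraction is 1/2 at (2,5), which reduces to 1/2. Any threshold above that leaves this agent unsatisfied.

1/2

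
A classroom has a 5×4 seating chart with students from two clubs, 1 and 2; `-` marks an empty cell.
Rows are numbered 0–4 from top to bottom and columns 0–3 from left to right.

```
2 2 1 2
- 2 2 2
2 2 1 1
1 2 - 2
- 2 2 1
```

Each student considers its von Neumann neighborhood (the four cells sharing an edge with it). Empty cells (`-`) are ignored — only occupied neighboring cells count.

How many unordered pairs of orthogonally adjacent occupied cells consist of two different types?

11

Scan each occupied cell's neighbors to the right and below so each pair is counted once.
Row 0: 2(0,0)–2(0,1)= 2(0,1)–1(0,2)≠ 2(0,1)–2(1,1)= 1(0,2)–2(0,3)≠ 1(0,2)–2(1,2)≠ 2(0,3)–2(1,3)=  → 3/6 unlike.
Row 1: 2(1,1)–2(1,2)= 2(1,1)–2(2,1)= 2(1,2)–2(1,3)= 2(1,2)–1(2,2)≠ 2(1,3)–1(2,3)≠  → 2/5 unlike.
Row 2: 2(2,0)–2(2,1)= 2(2,0)–1(3,0)≠ 2(2,1)–1(2,2)≠ 2(2,1)–2(3,1)= 1(2,2)–1(2,3)= 1(2,3)–2(3,3)≠  → 3/6 unlike.
Row 3: 1(3,0)–2(3,1)≠ 2(3,1)–2(4,1)= 2(3,3)–1(4,3)≠  → 2/3 unlike.
Row 4: 2(4,1)–2(4,2)= 2(4,2)–1(4,3)≠  → 1/2 unlike.
Total adjacent occupied pairs: 22; unlike-type pairs: 11.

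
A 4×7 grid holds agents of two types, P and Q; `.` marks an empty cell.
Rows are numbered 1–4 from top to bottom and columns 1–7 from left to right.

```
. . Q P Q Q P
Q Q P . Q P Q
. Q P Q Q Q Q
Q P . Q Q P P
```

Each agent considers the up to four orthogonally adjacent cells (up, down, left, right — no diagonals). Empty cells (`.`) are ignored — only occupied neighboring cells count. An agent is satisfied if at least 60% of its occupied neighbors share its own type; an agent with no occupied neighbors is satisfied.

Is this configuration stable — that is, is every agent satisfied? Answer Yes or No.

No

Row 1: (1,3)Q 0/2 ✗ · (1,4)P 0/2 ✗ · (1,5)Q 2/3 ✓ · (1,6)Q 1/3 ✗ · (1,7)P 0/2 ✗
Row 2: (2,1)Q 1/1 ✓ · (2,2)Q 2/3 ✓ · (2,3)P 1/3 ✗ · (2,5)Q 2/3 ✓ · (2,6)P 0/4 ✗ · (2,7)Q 1/3 ✗
Row 3: (3,2)Q 1/3 ✗ · (3,3)P 1/3 ✗ · (3,4)Q 2/3 ✓ · (3,5)Q 4/4 ✓ · (3,6)Q 2/4 ✗ · (3,7)Q 2/3 ✓
Row 4: (4,1)Q 0/1 ✗ · (4,2)P 0/2 ✗ · (4,4)Q 2/2 ✓ · (4,5)Q 2/3 ✓ · (4,6)P 1/3 ✗ · (4,7)P 1/2 ✗
For instance (1,3) has only 0/2 same-type neighbors, below 3/5.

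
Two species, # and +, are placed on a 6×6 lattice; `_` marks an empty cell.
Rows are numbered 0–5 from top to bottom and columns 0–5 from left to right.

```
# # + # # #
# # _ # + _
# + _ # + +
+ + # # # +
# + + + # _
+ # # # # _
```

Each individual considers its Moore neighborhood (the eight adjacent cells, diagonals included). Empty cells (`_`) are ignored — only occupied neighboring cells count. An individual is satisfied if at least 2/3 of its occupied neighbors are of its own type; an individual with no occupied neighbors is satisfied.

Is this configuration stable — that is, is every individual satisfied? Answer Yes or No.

Row 0: (0,0)# 3/3 ok · (0,1)# 3/4 ok · (0,2)+ 0/4 unhappy · (0,3)# 2/4 unhappy · (0,4)# 3/4 ok · (0,5)# 1/2 unhappy
Row 1: (1,0)# 4/5 ok · (1,1)# 4/6 ok · (1,3)# 3/6 unhappy · (1,4)+ 2/7 unhappy
Row 2: (2,0)# 2/5 unhappy · (2,1)+ 2/6 unhappy · (2,3)# 4/6 ok · (2,4)+ 3/7 unhappy · (2,5)+ 3/4 ok
Row 3: (3,0)+ 3/5 unhappy · (3,1)+ 4/7 unhappy · (3,2)# 2/7 unhappy · (3,3)# 4/7 unhappy · (3,4)# 3/7 unhappy · (3,5)+ 2/4 unhappy
Row 4: (4,0)# 1/5 unhappy · (4,1)+ 4/8 unhappy · (4,2)+ 3/8 unhappy · (4,3)+ 1/8 unhappy · (4,4)# 4/6 ok
Row 5: (5,0)+ 1/3 unhappy · (5,1)# 2/5 unhappy · (5,2)# 2/5 unhappy · (5,3)# 3/5 unhappy · (5,4)# 2/3 ok
For instance (0,2) has only 0/4 same-type neighbors, below 2/3.

No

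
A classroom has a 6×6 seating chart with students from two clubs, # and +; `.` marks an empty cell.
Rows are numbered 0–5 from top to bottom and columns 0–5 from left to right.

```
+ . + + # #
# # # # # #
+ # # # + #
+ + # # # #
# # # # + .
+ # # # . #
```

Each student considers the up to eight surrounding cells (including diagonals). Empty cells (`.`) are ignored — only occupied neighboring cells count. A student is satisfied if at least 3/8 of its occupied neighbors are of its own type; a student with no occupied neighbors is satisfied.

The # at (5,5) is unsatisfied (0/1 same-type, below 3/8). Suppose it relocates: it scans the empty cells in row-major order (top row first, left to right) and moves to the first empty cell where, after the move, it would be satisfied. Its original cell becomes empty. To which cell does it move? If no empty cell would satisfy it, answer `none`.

Vacating (5,5). Empty cells in order:
  (0,1): 3/5 same-type → satisfied — stop here.

(0,1)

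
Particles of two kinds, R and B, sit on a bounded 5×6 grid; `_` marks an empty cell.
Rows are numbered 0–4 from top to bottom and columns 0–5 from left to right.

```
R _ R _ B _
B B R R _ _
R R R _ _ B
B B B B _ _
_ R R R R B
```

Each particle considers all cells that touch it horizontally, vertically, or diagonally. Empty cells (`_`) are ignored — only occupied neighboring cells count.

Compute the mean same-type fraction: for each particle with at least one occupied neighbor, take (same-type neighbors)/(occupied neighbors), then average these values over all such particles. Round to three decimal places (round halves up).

Row 0: (0,0)R 0/2 · (0,2)R 2/3 · (0,4)B 0/1
Row 1: (1,0)B 1/4 · (1,1)B 1/7 · (1,2)R 4/5 · (1,3)R 3/4
Row 2: (2,0)R 1/5 · (2,1)R 3/8 · (2,2)R 3/7 · (2,5)B — no occupied neighbors
Row 3: (3,0)B 1/4 · (3,1)B 2/7 · (3,2)B 2/7 · (3,3)B 1/5
Row 4: (4,1)R 1/4 · (4,2)R 2/5 · (4,3)R 2/4 · (4,4)R 1/3 · (4,5)B 0/1
Sum over 19 particles: 0/2 + 2/3 + 0/1 + 1/4 + 1/7 + 4/5 + 3/4 + 1/5 + 3/8 + 3/7 + 1/4 + 2/7 + 2/7 + 1/5 + 1/4 + 2/5 + 2/4 + 1/3 + 0/1 = 1713/280; mean = 1713/280 ÷ 19 = 1713/5320 = 0.321992… → 0.322.

0.322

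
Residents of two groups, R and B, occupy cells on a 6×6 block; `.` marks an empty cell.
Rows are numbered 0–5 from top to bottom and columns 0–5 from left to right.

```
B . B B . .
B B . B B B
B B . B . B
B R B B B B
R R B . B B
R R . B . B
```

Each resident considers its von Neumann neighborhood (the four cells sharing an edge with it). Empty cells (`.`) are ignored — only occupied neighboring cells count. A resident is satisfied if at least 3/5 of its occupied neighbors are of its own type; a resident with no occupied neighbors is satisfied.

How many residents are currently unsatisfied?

Row 0: (0,0)B 1/1 ok · (0,2)B 1/1 ok · (0,3)B 2/2 ok
Row 1: (1,0)B 3/3 ok · (1,1)B 2/2 ok · (1,3)B 3/3 ok · (1,4)B 2/2 ok · (1,5)B 2/2 ok
Row 2: (2,0)B 3/3 ok · (2,1)B 2/3 ok · (2,3)B 2/2 ok · (2,5)B 2/2 ok
Row 3: (3,0)B 1/3 unhappy · (3,1)R 1/4 unhappy · (3,2)B 2/3 ok · (3,3)B 3/3 ok · (3,4)B 3/3 ok · (3,5)B 3/3 ok
Row 4: (4,0)R 2/3 ok · (4,1)R 3/4 ok · (4,2)B 1/2 unhappy · (4,4)B 2/2 ok · (4,5)B 3/3 ok
Row 5: (5,0)R 2/2 ok · (5,1)R 2/2 ok · (5,3)B 0/0 ok · (5,5)B 1/1 ok
Unsatisfied: (3,0), (3,1), (4,2) — 3 in total.

3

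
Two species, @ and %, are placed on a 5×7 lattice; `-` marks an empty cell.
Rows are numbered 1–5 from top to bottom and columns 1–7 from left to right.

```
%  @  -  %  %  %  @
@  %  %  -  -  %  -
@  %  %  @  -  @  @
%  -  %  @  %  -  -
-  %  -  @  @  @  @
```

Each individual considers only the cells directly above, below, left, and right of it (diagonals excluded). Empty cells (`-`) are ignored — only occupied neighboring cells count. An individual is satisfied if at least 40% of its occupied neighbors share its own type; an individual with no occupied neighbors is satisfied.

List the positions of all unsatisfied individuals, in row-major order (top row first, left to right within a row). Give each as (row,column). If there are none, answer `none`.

(1,1)% 0/2 ✗
(1,2)@ 0/2 ✗
(1,4)% 1/1 ✓
(1,5)% 2/2 ✓
(1,6)% 2/3 ✓
(1,7)@ 0/1 ✗
(2,1)@ 1/3 ✗
(2,2)% 2/4 ✓
(2,3)% 2/2 ✓
(2,6)% 1/2 ✓
(3,1)@ 1/3 ✗
(3,2)% 2/3 ✓
(3,3)% 3/4 ✓
(3,4)@ 1/2 ✓
(3,6)@ 1/2 ✓
(3,7)@ 1/1 ✓
(4,1)% 0/1 ✗
(4,3)% 1/2 ✓
(4,4)@ 2/4 ✓
(4,5)% 0/2 ✗
(5,2)% 0/0 ✓
(5,4)@ 2/2 ✓
(5,5)@ 2/3 ✓
(5,6)@ 2/2 ✓
(5,7)@ 1/1 ✓

(1,1), (1,2), (1,7), (2,1), (3,1), (4,1), (4,5)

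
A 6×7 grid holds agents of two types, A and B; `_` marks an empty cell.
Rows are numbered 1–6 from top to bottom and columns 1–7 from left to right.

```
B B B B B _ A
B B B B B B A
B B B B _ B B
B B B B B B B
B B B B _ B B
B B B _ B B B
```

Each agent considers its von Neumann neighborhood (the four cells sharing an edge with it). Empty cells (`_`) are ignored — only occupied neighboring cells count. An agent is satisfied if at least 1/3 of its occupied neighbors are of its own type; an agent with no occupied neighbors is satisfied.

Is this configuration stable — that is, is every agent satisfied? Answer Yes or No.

Row 1: (1,1)B 2/2 ok · (1,2)B 3/3 ok · (1,3)B 3/3 ok · (1,4)B 3/3 ok · (1,5)B 2/2 ok · (1,7)A 1/1 ok
Row 2: (2,1)B 3/3 ok · (2,2)B 4/4 ok · (2,3)B 4/4 ok · (2,4)B 4/4 ok · (2,5)B 3/3 ok · (2,6)B 2/3 ok · (2,7)A 1/3 ok
Row 3: (3,1)B 3/3 ok · (3,2)B 4/4 ok · (3,3)B 4/4 ok · (3,4)B 3/3 ok · (3,6)B 3/3 ok · (3,7)B 2/3 ok
Row 4: (4,1)B 3/3 ok · (4,2)B 4/4 ok · (4,3)B 4/4 ok · (4,4)B 4/4 ok · (4,5)B 2/2 ok · (4,6)B 4/4 ok · (4,7)B 3/3 ok
Row 5: (5,1)B 3/3 ok · (5,2)B 4/4 ok · (5,3)B 4/4 ok · (5,4)B 2/2 ok · (5,6)B 3/3 ok · (5,7)B 3/3 ok
Row 6: (6,1)B 2/2 ok · (6,2)B 3/3 ok · (6,3)B 2/2 ok · (6,5)B 1/1 ok · (6,6)B 3/3 ok · (6,7)B 2/2 ok
All meet the threshold, so the configuration is stable.

Yes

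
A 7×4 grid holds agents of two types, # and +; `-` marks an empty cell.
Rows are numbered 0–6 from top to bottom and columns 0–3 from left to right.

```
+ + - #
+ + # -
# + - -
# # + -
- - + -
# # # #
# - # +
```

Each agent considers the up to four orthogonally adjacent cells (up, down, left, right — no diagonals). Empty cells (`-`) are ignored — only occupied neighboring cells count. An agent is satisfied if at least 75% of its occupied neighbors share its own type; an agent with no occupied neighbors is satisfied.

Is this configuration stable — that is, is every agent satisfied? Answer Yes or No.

No

Row 0: (0,0)+ 2/2 ✓ · (0,1)+ 2/2 ✓ · (0,3)# 0/0 ✓
Row 1: (1,0)+ 2/3 ✗ · (1,1)+ 3/4 ✓ · (1,2)# 0/1 ✗
Row 2: (2,0)# 1/3 ✗ · (2,1)+ 1/3 ✗
Row 3: (3,0)# 2/2 ✓ · (3,1)# 1/3 ✗ · (3,2)+ 1/2 ✗
Row 4: (4,2)+ 1/2 ✗
Row 5: (5,0)# 2/2 ✓ · (5,1)# 2/2 ✓ · (5,2)# 3/4 ✓ · (5,3)# 1/2 ✗
Row 6: (6,0)# 1/1 ✓ · (6,2)# 1/2 ✗ · (6,3)+ 0/2 ✗
For instance (1,0) has only 2/3 same-type neighbors, below 3/4.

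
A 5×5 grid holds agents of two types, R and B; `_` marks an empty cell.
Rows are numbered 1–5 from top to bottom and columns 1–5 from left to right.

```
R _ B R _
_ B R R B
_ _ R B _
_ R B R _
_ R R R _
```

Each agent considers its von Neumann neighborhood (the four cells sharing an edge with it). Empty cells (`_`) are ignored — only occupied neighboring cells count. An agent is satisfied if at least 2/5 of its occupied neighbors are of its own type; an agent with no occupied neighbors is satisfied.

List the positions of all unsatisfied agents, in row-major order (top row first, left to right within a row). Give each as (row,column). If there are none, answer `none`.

(1,1)R 0/0 ✓
(1,3)B 0/2 ✗
(1,4)R 1/2 ✓
(2,2)B 0/1 ✗
(2,3)R 2/4 ✓
(2,4)R 2/4 ✓
(2,5)B 0/1 ✗
(3,3)R 1/3 ✗
(3,4)B 0/3 ✗
(4,2)R 1/2 ✓
(4,3)B 0/4 ✗
(4,4)R 1/3 ✗
(5,2)R 2/2 ✓
(5,3)R 2/3 ✓
(5,4)R 2/2 ✓

(1,3), (2,2), (2,5), (3,3), (3,4), (4,3), (4,4)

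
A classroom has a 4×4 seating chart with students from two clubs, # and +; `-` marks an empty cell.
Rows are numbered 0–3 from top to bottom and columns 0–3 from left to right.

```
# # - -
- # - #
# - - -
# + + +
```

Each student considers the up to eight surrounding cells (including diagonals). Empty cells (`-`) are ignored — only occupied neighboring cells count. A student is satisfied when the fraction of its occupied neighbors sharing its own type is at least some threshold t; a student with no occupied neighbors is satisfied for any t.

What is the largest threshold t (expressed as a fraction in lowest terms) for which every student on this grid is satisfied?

Row 0: (0,0)# 2/2 · (0,1)# 2/2
Row 1: (1,1)# 3/3 · (1,3)# — no occupied neighbors
Row 2: (2,0)# 2/3
Row 3: (3,0)# 1/2 · (3,1)+ 1/3 · (3,2)+ 2/2 · (3,3)+ 1/1
The smallest same-type fraction is 1/3 at (3,1), which reduces to 1/3. Any threshold above that leaves this student unsatisfied.

1/3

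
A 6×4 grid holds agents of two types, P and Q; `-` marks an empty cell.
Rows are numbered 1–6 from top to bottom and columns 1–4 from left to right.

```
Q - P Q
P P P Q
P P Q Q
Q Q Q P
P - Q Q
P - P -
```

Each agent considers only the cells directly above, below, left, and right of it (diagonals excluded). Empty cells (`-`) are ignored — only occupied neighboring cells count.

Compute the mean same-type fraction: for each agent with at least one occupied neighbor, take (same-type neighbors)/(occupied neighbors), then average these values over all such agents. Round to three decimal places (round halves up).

0.529

(1,1)Q 0/1
(1,3)P 1/2
(1,4)Q 1/2
(2,1)P 2/3
(2,2)P 3/3
(2,3)P 2/4
(2,4)Q 2/3
(3,1)P 2/3
(3,2)P 2/4
(3,3)Q 2/4
(3,4)Q 2/3
(4,1)Q 1/3
(4,2)Q 2/3
(4,3)Q 3/4
(4,4)P 0/3
(5,1)P 1/2
(5,3)Q 2/3
(5,4)Q 1/2
(6,1)P 1/1
(6,3)P 0/1
Sum over 20 agents: 0/1 + 1/2 + 1/2 + 2/3 + 3/3 + 2/4 + 2/3 + 2/3 + 2/4 + 2/4 + 2/3 + 1/3 + 2/3 + 3/4 + 0/3 + 1/2 + 2/3 + 1/2 + 1/1 + 0/1 = 127/12; mean = 127/12 ÷ 20 = 127/240 = 0.529166… → 0.529.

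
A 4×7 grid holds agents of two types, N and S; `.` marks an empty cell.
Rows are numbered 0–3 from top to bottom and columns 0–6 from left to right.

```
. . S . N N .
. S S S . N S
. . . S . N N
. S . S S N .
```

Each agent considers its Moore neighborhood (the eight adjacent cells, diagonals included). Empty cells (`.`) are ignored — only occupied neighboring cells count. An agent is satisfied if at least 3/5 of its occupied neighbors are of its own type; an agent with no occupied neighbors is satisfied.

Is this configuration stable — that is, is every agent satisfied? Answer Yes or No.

Row 0: (0,2)S 3/3 ok · (0,4)N 2/3 ok · (0,5)N 2/3 ok
Row 1: (1,1)S 2/2 ok · (1,2)S 4/4 ok · (1,3)S 3/4 ok · (1,5)N 4/5 ok · (1,6)S 0/4 unhappy
Row 2: (2,3)S 4/4 ok · (2,5)N 3/5 ok · (2,6)N 3/4 ok
Row 3: (3,1)S 0/0 ok · (3,3)S 2/2 ok · (3,4)S 2/4 unhappy · (3,5)N 2/3 ok
For instance (1,6) has only 0/4 same-type neighbors, below 3/5.

No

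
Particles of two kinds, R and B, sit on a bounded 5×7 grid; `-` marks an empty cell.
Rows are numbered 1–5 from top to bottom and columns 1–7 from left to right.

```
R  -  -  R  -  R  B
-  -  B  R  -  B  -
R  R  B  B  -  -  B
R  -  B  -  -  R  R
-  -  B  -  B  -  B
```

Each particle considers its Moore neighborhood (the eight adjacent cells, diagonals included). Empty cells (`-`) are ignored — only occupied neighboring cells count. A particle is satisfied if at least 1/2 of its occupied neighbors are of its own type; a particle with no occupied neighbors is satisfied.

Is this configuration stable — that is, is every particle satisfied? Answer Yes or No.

No

Row 1: (1,1)R 0/0 satisfied · (1,4)R 1/2 satisfied · (1,6)R 0/2 not · (1,7)B 1/2 satisfied
Row 2: (2,3)B 2/5 not · (2,4)R 1/4 not · (2,6)B 2/3 satisfied
Row 3: (3,1)R 2/2 satisfied · (3,2)R 2/5 not · (3,3)B 3/5 satisfied · (3,4)B 3/4 satisfied · (3,7)B 1/3 not
Row 4: (4,1)R 2/2 satisfied · (4,3)B 3/4 satisfied · (4,6)R 1/4 not · (4,7)R 1/3 not
Row 5: (5,3)B 1/1 satisfied · (5,5)B 0/1 not · (5,7)B 0/2 not
For instance (1,6) has only 0/2 same-type neighbors, below 1/2.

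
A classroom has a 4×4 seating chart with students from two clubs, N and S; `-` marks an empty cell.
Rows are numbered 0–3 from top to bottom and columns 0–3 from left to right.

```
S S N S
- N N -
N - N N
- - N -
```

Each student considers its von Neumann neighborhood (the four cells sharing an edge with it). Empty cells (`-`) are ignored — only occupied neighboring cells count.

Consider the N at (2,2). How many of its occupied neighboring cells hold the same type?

Occupied neighbors of (2,2): (1,2)=N, (3,2)=N, (2,3)=N.
Same type (N): 3 of 3.

3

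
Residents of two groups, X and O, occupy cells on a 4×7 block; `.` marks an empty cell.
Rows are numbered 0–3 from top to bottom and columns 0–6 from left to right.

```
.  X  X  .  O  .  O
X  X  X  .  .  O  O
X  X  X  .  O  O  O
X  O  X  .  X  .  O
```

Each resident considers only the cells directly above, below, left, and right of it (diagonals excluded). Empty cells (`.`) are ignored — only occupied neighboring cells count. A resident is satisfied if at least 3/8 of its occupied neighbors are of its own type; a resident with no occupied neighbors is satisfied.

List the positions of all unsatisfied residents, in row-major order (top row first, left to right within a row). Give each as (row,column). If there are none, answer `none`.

(3,1), (3,4)

Row 0: (0,1)X 2/2 ok · (0,2)X 2/2 ok · (0,4)O 0/0 ok · (0,6)O 1/1 ok
Row 1: (1,0)X 2/2 ok · (1,1)X 4/4 ok · (1,2)X 3/3 ok · (1,5)O 2/2 ok · (1,6)O 3/3 ok
Row 2: (2,0)X 3/3 ok · (2,1)X 3/4 ok · (2,2)X 3/3 ok · (2,4)O 1/2 ok · (2,5)O 3/3 ok · (2,6)O 3/3 ok
Row 3: (3,0)X 1/2 ok · (3,1)O 0/3 unhappy · (3,2)X 1/2 ok · (3,4)X 0/1 unhappy · (3,6)O 1/1 ok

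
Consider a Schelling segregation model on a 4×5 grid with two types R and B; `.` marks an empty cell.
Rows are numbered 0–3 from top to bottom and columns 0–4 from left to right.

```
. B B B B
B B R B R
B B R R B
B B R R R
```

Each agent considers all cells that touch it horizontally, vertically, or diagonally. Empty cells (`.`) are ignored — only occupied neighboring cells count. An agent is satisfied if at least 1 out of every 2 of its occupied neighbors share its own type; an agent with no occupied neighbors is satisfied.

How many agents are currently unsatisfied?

3

Row 0: (0,1)B 3/4 ok · (0,2)B 4/5 ok · (0,3)B 3/5 ok · (0,4)B 2/3 ok
Row 1: (1,0)B 4/4 ok · (1,1)B 5/7 ok · (1,2)R 2/8 unhappy · (1,3)B 4/8 ok · (1,4)R 1/5 unhappy
Row 2: (2,0)B 5/5 ok · (2,1)B 5/8 ok · (2,2)R 4/8 ok · (2,3)R 6/8 ok · (2,4)B 1/5 unhappy
Row 3: (3,0)B 3/3 ok · (3,1)B 3/5 ok · (3,2)R 3/5 ok · (3,3)R 4/5 ok · (3,4)R 2/3 ok
Unsatisfied: (1,2), (1,4), (2,4) — 3 in total.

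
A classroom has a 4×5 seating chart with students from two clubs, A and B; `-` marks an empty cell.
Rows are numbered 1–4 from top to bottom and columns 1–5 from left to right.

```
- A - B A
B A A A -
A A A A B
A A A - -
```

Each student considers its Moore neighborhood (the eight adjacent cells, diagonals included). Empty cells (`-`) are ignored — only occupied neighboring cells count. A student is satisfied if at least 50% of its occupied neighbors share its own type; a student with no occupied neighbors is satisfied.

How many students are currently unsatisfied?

Row 1: (1,2)A 2/3 ✓ · (1,4)B 0/3 ✗ · (1,5)A 1/2 ✓
Row 2: (2,1)B 0/4 ✗ · (2,2)A 5/6 ✓ · (2,3)A 6/7 ✓ · (2,4)A 4/6 ✓
Row 3: (3,1)A 4/5 ✓ · (3,2)A 7/8 ✓ · (3,3)A 7/7 ✓ · (3,4)A 4/5 ✓ · (3,5)B 0/2 ✗
Row 4: (4,1)A 3/3 ✓ · (4,2)A 5/5 ✓ · (4,3)A 4/4 ✓
Unsatisfied: (1,4), (2,1), (3,5) — 3 in total.

3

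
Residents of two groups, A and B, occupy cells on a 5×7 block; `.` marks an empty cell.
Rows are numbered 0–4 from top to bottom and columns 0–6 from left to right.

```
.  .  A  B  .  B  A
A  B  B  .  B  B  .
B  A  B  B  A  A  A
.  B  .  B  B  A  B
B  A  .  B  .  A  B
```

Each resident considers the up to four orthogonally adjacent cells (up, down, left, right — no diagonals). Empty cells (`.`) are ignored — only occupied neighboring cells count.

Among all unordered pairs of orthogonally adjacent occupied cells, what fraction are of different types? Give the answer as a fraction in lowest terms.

Scan each occupied cell's neighbors to the right and below so each pair is counted once.
Row 0: A(0,2)–B(0,3)≠ A(0,2)–B(1,2)≠ B(0,5)–A(0,6)≠ B(0,5)–B(1,5)=  → 3/4 unlike.
Row 1: A(1,0)–B(1,1)≠ A(1,0)–B(2,0)≠ B(1,1)–B(1,2)= B(1,1)–A(2,1)≠ B(1,2)–B(2,2)= B(1,4)–B(1,5)= B(1,4)–A(2,4)≠ B(1,5)–A(2,5)≠  → 5/8 unlike.
Row 2: B(2,0)–A(2,1)≠ A(2,1)–B(2,2)≠ A(2,1)–B(3,1)≠ B(2,2)–B(2,3)= B(2,3)–A(2,4)≠ B(2,3)–B(3,3)= A(2,4)–A(2,5)= A(2,4)–B(3,4)≠ A(2,5)–A(2,6)= A(2,5)–A(3,5)= A(2,6)–B(3,6)≠  → 6/11 unlike.
Row 3: B(3,1)–A(4,1)≠ B(3,3)–B(3,4)= B(3,3)–B(4,3)= B(3,4)–A(3,5)≠ A(3,5)–B(3,6)≠ A(3,5)–A(4,5)= B(3,6)–B(4,6)=  → 3/7 unlike.
Row 4: B(4,0)–A(4,1)≠ A(4,5)–B(4,6)≠  → 2/2 unlike.
Total adjacent occupied pairs: 32; unlike-type pairs: 19.
19/32 is already in lowest terms.

19/32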